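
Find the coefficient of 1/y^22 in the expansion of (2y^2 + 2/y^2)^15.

General term: C(15,j)·(2y^2)^j·(2/y^2)^(15-j), with y-exponent 2j − 2(15−j) = 4j − 30.
Set 4j − 30 = -22: j = 2.
C(15,2) = 105; 2^2 = 4; 2^13 = 8192.
Coefficient = 105 · 4 · 8192 = 3440640.

3440640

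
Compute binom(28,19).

C(28,19) = C(28,9) by symmetry.
C(28,9) = (28·27·26·25·24·23·22·21·20) / 9! = 2506375872000 / 362880 = 6906900.

6906900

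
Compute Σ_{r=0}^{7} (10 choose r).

1 + 10 + 45 + 120 + 210 + 252 + 210 + 120 = 968.

968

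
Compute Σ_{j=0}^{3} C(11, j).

1 + 11 + 55 + 165 = 232.

232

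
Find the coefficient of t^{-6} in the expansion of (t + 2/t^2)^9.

4032

General term: C(9,j)·(t)^j·(2/t^2)^(9-j), with t-exponent 1j − 2(9−j) = 3j − 18.
Set 3j − 18 = -6: j = 4.
C(9,4) = 126; 1^4 = 1; 2^5 = 32.
Coefficient = 126 · 1 · 32 = 4032.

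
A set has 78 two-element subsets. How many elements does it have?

13

n(n−1)/2 = 78 ⇒ n(n−1) = 156. Since 13·12 = 156, n = 13.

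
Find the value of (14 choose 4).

C(14,4) = (14·13·12·11) / 4! = 24024 / 24 = 1001.

1001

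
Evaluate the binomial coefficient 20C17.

C(20,17) = C(20,3) by symmetry.
C(20,3) = (20·19·18) / 3! = 6840 / 6 = 1140.

1140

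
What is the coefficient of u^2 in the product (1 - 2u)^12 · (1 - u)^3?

Coefficient of u^2 = Σ_{j} C(12,j)·(-2)^j·C(3,2-j)·(-1)^(2-j) for j from 0 to 2.
= 3 + 72 + 264 = 339.

339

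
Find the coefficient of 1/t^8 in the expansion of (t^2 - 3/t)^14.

48361131

General term: C(14,j)·(t^2)^j·(-3/t)^(14-j), with t-exponent 2j − 1(14−j) = 3j − 14.
Set 3j − 14 = -8: j = 2.
C(14,2) = 91; 1^2 = 1; (-3)^12 = 531441.
Coefficient = 91 · 1 · 531441 = 48361131.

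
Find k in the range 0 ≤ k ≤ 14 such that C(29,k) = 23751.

4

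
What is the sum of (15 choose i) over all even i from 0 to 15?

16384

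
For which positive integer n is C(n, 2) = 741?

39

n(n−1)/2 = 741 ⇒ n(n−1) = 1482. Since 39·38 = 1482, n = 39.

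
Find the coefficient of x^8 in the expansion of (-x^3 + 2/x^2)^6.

General term: C(6,j)·(-x^3)^j·(2/x^2)^(6-j), with x-exponent 3j − 2(6−j) = 5j − 12.
Set 5j − 12 = 8: j = 4.
C(6,4) = 15; (-1)^4 = 1; 2^2 = 4.
Coefficient = 15 · 1 · 4 = 60.

60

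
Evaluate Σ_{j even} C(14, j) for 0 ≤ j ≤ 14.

8192

Half of (1+1)^14 + (1−1)^14 gives the even-index sum: 2^13 = 8192.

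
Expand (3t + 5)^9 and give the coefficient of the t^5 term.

19136250

The general term is C(9,j)·(3t)^j·(5)^(9-j); the t^5 term has j = 5.
C(9,5) = 126.
Coefficient = C(9,5) · 3^5 · 5^4 = 126 · 243 · 625 = 19136250.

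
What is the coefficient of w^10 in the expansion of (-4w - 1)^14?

1049624576

The general term is C(14,j)·(-4w)^j·(-1)^(14-j); the w^10 term has j = 10.
C(14,10) = 1001.
Coefficient = C(14,10) · (-4)^10 = 1001 · 1048576 = 1049624576.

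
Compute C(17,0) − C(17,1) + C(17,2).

120

The partial alternating sum Σ_{k=0}^{2} (−1)^k C(17,k) = (−1)^2 C(16,2) = 120.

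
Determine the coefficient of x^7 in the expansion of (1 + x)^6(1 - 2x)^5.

Coefficient of x^7 = Σ_{j} C(6,j)·1^j·C(5,7-j)·(-2)^(7-j) for j from 2 to 6.
= (-480) + 1600 + (-1200) + 240 + (-10) = 150.

150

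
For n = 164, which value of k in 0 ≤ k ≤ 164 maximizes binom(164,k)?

C(164,k) is maximized at k = 164/2 = 82.

82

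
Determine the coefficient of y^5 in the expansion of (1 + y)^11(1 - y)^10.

Coefficient of y^5 = Σ_{j} C(11,j)·1^j·C(10,5-j)·(-1)^(5-j) for j from 0 to 5.
= (-252) + 2310 + (-6600) + 7425 + (-3300) + 462 = 45.

45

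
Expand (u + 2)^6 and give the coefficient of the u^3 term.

The general term is C(6,j)·(u)^j·(2)^(6-j); the u^3 term has j = 3.
C(6,3) = 20.
Coefficient = C(6,3) · 2^3 = 20 · 8 = 160.

160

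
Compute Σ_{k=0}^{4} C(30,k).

31931

1 + 30 + 435 + 4060 + 27405 = 31931.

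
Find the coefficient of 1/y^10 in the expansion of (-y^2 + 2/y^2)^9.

4608

General term: C(9,j)·(-y^2)^j·(2/y^2)^(9-j), with y-exponent 2j − 2(9−j) = 4j − 18.
Set 4j − 18 = -10: j = 2.
C(9,2) = 36; (-1)^2 = 1; 2^7 = 128.
Coefficient = 36 · 1 · 128 = 4608.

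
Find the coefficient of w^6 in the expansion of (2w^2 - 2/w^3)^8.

7168

General term: C(8,j)·(2w^2)^j·(-2/w^3)^(8-j), with w-exponent 2j − 3(8−j) = 5j − 24.
Set 5j − 24 = 6: j = 6.
C(8,6) = 28; 2^6 = 64; (-2)^2 = 4.
Coefficient = 28 · 64 · 4 = 7168.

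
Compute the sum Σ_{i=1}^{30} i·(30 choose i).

16106127360

Differentiating (1+x)^30 and setting x=1: Σ i·C(30,i) = 30·2^29 = 16106127360.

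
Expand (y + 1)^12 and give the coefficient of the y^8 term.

495

The general term is C(12,j)·(y)^j·(1)^(12-j); the y^8 term has j = 8.
C(12,8) = 495.
Coefficient = C(12,8) = 495.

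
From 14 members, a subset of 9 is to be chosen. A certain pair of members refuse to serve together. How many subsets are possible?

All 9-subsets: C(14,9) = 2002. Those containing both fixed elements: C(12,7) = 792.
2002 − 792 = 1210.

1210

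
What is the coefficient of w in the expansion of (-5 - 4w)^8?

2500000

The general term is C(8,j)·(-5)^j·(-4w)^(8-j); the w^1 term has j = 7.
C(8,7) = 8.
Coefficient = C(8,7) · (-5)^7 · (-4)^1 = 8 · (-78125) · (-4) = 2500000.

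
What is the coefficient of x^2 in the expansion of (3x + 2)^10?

The general term is C(10,j)·(3x)^j·(2)^(10-j); the x^2 term has j = 2.
C(10,2) = 45.
Coefficient = C(10,2) · 3^2 · 2^8 = 45 · 9 · 256 = 103680.

103680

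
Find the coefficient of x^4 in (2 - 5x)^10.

The general term is C(10,j)·(2)^j·(-5x)^(10-j); the x^4 term has j = 6.
C(10,6) = 210.
Coefficient = C(10,6) · 2^6 · (-5)^4 = 210 · 64 · 625 = 8400000.

8400000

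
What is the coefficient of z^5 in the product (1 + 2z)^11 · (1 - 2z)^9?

2304

Coefficient of z^5 = Σ_{j} C(11,j)·2^j·C(9,5-j)·(-2)^(5-j) for j from 0 to 5.
= (-4032) + 44352 + (-147840) + 190080 + (-95040) + 14784 = 2304.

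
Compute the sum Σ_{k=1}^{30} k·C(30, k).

16106127360

Since k·C(30,k) = 30·C(29,k−1), the sum is 30·2^29 = 30·536870912 = 16106127360.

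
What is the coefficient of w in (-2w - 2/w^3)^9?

-18432

General term: C(9,j)·(-2w)^j·(-2/w^3)^(9-j), with w-exponent 1j − 3(9−j) = 4j − 27.
Set 4j − 27 = 1: j = 7.
C(9,7) = 36; (-2)^7 = -128; (-2)^2 = 4.
Coefficient = 36 · (-128) · 4 = -18432.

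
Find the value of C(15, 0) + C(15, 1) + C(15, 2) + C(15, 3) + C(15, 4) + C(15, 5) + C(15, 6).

1 + 15 + 105 + 455 + 1365 + 3003 + 5005 = 9949.

9949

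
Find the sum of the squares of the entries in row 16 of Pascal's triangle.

601080390

Σ C(16,k)² is the coefficient of x^16 in (1+x)^16(1+x)^16 = (1+x)^32, i.e. C(32,16) = 601080390.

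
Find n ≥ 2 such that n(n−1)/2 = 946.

44

n(n−1)/2 = 946 ⇒ n(n−1) = 1892. Since 44·43 = 1892, n = 44.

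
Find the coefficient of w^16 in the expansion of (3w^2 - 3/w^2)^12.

35075106

General term: C(12,j)·(3w^2)^j·(-3/w^2)^(12-j), with w-exponent 2j − 2(12−j) = 4j − 24.
Set 4j − 24 = 16: j = 10.
C(12,10) = 66; 3^10 = 59049; (-3)^2 = 9.
Coefficient = 66 · 59049 · 9 = 35075106.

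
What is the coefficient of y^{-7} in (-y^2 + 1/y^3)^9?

126

General term: C(9,j)·(-y^2)^j·(1/y^3)^(9-j), with y-exponent 2j − 3(9−j) = 5j − 27.
Set 5j − 27 = -7: j = 4.
C(9,4) = 126; (-1)^4 = 1; 1^5 = 1.
Coefficient = 126 · 1 · 1 = 126.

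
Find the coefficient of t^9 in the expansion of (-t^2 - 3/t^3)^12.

5940

General term: C(12,j)·(-t^2)^j·(-3/t^3)^(12-j), with t-exponent 2j − 3(12−j) = 5j − 36.
Set 5j − 36 = 9: j = 9.
C(12,9) = 220; (-1)^9 = -1; (-3)^3 = -27.
Coefficient = 220 · (-1) · (-27) = 5940.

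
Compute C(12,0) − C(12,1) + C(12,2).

55

The partial alternating sum Σ_{k=0}^{2} (−1)^k C(12,k) = (−1)^2 C(11,2) = 55.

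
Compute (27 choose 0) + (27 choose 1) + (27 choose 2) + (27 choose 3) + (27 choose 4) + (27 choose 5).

1 + 27 + 351 + 2925 + 17550 + 80730 = 101584.

101584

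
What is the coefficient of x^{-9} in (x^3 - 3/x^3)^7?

General term: C(7,j)·(x^3)^j·(-3/x^3)^(7-j), with x-exponent 3j − 3(7−j) = 6j − 21.
Set 6j − 21 = -9: j = 2.
C(7,2) = 21; 1^2 = 1; (-3)^5 = -243.
Coefficient = 21 · 1 · (-243) = -5103.

-5103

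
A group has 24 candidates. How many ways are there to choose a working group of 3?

2024

This is C(24,3) = 2024.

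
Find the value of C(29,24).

118755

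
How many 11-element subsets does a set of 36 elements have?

C(36,11) = (36·35·34·33·32·31·30·29·28·27·26) / 11! = 23982224839372800 / 39916800 = 600805296.

600805296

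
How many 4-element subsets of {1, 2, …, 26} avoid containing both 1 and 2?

All 4-subsets: C(26,4) = 14950. Those containing both fixed elements: C(24,2) = 276.
14950 − 276 = 14674.

14674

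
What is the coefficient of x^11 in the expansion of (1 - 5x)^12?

The general term is C(12,j)·(1)^j·(-5x)^(12-j); the x^11 term has j = 1.
C(12,1) = 12.
Coefficient = C(12,1) · (-5)^11 = 12 · (-48828125) = -585937500.

-585937500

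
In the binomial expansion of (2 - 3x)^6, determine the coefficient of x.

The general term is C(6,j)·(2)^j·(-3x)^(6-j); the x^1 term has j = 5.
C(6,5) = 6.
Coefficient = C(6,5) · 2^5 · (-3)^1 = 6 · 32 · (-3) = -576.

-576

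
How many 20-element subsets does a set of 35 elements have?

3247943160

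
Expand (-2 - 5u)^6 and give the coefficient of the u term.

960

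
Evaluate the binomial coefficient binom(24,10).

C(24,10) = (24·23·22·21·20·19·18·17·16·15) / 10! = 7117005772800 / 3628800 = 1961256.

1961256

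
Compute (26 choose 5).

65780

C(26,5) = (26·25·24·23·22) / 5! = 7893600 / 120 = 65780.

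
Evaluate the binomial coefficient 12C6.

924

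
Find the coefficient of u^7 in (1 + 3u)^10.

The general term is C(10,j)·(1)^j·(3u)^(10-j); the u^7 term has j = 3.
C(10,3) = 120.
Coefficient = C(10,3) · 3^7 = 120 · 2187 = 262440.

262440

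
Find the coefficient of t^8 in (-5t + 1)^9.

3515625

The general term is C(9,j)·(-5t)^j·(1)^(9-j); the t^8 term has j = 8.
C(9,8) = 9.
Coefficient = C(9,8) · (-5)^8 = 9 · 390625 = 3515625.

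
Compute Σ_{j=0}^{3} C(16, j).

1 + 16 + 120 + 560 = 697.

697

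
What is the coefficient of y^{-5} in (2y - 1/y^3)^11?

General term: C(11,j)·(2y)^j·(-1/y^3)^(11-j), with y-exponent 1j − 3(11−j) = 4j − 33.
Set 4j − 33 = -5: j = 7.
C(11,7) = 330; 2^7 = 128; (-1)^4 = 1.
Coefficient = 330 · 128 · 1 = 42240.

42240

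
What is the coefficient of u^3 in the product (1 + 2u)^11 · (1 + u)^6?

Coefficient of u^3 = Σ_{j} C(11,j)·2^j·C(6,3-j)·1^(3-j) for j from 0 to 3.
= 20 + 330 + 1320 + 1320 = 2990.

2990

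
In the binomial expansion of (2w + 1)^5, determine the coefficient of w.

The general term is C(5,j)·(2w)^j·(1)^(5-j); the w^1 term has j = 1.
C(5,1) = 5.
Coefficient = C(5,1) · 2^1 = 5 · 2 = 10.

10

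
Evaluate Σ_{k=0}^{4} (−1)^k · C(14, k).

The partial alternating sum Σ_{k=0}^{4} (−1)^k C(14,k) = (−1)^4 C(13,4) = 715.

715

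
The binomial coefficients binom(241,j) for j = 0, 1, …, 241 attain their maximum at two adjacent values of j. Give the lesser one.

For odd n = 241, C(241,j) peaks at j = (n−1)/2 and (n+1)/2; the lesser is 120.

120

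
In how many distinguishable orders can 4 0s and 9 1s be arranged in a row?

715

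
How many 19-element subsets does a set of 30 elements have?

54627300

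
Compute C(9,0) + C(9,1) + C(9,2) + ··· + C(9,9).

Setting x = 1 in (1+x)^9 gives Σ C(9,k) = 2^9 = 512.

512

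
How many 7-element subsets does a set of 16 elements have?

11440

C(16,7) = (16·15·14·13·12·11·10) / 7! = 57657600 / 5040 = 11440.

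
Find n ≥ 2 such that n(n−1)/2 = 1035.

n(n−1)/2 = 1035 ⇒ n(n−1) = 2070. Since 46·45 = 2070, n = 46.

46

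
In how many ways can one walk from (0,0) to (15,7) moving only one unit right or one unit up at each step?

Each path is a sequence of 22 steps with 15 rights: C(22,15) = 170544.

170544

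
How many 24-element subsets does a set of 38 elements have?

9669554100

C(38,24) = C(38,14) by symmetry.
C(38,14) = (38·37·36·35·34·33·32·31·30·29·28·27·26·25) / 14! = 842975203103953920000 / 87178291200 = 9669554100.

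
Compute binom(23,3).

C(23,3) = (23·22·21) / 3! = 10626 / 6 = 1771.

1771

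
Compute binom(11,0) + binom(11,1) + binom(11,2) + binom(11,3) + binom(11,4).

562

1 + 11 + 55 + 165 + 330 = 562.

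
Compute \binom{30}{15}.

155117520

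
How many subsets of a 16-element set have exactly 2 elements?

Choose the 2 positions: C(16,2) = 120.

120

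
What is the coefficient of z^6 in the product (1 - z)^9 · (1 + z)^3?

0

Coefficient of z^6 = Σ_{j} C(9,j)·(-1)^j·C(3,6-j)·1^(6-j) for j from 3 to 6.
= (-84) + 378 + (-378) + 84 = 0.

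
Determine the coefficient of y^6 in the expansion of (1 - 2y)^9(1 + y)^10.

Coefficient of y^6 = Σ_{j} C(9,j)·(-2)^j·C(10,6-j)·1^(6-j) for j from 0 to 6.
= 210 + (-4536) + 30240 + (-80640) + 90720 + (-40320) + 5376 = 1050.

1050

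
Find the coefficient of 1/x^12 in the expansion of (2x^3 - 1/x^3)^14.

General term: C(14,j)·(2x^3)^j·(-1/x^3)^(14-j), with x-exponent 3j − 3(14−j) = 6j − 42.
Set 6j − 42 = -12: j = 5.
C(14,5) = 2002; 2^5 = 32; (-1)^9 = -1.
Coefficient = 2002 · 32 · (-1) = -64064.

-64064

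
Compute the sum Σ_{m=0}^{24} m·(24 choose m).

Differentiating (1+x)^24 and setting x=1: Σ m·C(24,m) = 24·2^23 = 201326592.

201326592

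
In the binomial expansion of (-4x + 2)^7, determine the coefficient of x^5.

The general term is C(7,j)·(-4x)^j·(2)^(7-j); the x^5 term has j = 5.
C(7,5) = 21.
Coefficient = C(7,5) · (-4)^5 · 2^2 = 21 · (-1024) · 4 = -86016.

-86016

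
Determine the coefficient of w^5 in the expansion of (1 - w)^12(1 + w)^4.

120

Coefficient of w^5 = Σ_{j} C(12,j)·(-1)^j·C(4,5-j)·1^(5-j) for j from 1 to 5.
= (-12) + 264 + (-1320) + 1980 + (-792) = 120.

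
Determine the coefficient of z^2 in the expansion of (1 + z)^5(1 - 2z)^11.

Coefficient of z^2 = Σ_{j} C(5,j)·1^j·C(11,2-j)·(-2)^(2-j) for j from 0 to 2.
= 220 + (-110) + 10 = 120.

120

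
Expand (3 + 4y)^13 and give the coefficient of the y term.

The general term is C(13,j)·(3)^j·(4y)^(13-j); the y^1 term has j = 12.
C(13,12) = 13.
Coefficient = C(13,12) · 3^12 · 4^1 = 13 · 531441 · 4 = 27634932.

27634932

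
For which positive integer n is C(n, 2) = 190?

n(n−1)/2 = 190 ⇒ n(n−1) = 380. Since 20·19 = 380, n = 20.

20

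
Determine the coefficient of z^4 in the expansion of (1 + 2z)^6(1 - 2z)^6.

Coefficient of z^4 = Σ_{j} C(6,j)·2^j·C(6,4-j)·(-2)^(4-j) for j from 0 to 4.
= 240 + (-1920) + 3600 + (-1920) + 240 = 240.

240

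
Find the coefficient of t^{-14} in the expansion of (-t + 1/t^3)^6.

-6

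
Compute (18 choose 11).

31824

C(18,11) = C(18,7) by symmetry.
C(18,7) = (18·17·16·15·14·13·12) / 7! = 160392960 / 5040 = 31824.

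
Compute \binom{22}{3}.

C(22,3) = (22·21·20) / 3! = 9240 / 6 = 1540.

1540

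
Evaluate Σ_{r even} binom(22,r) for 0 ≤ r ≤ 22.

Even-r terms of row 22 sum to 2^21 = 2097152.

2097152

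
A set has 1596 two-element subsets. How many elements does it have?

n(n−1)/2 = 1596 ⇒ n(n−1) = 3192. Since 57·56 = 3192, n = 57.

57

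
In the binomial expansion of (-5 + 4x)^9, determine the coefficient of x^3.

The general term is C(9,j)·(-5)^j·(4x)^(9-j); the x^3 term has j = 6.
C(9,6) = 84.
Coefficient = C(9,6) · (-5)^6 · 4^3 = 84 · 15625 · 64 = 84000000.

84000000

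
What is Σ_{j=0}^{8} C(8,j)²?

12870

Σ C(8,j)² is the coefficient of x^8 in (1+x)^8(1+x)^8 = (1+x)^16, i.e. C(16,8) = 12870.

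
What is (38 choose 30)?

48903492

C(38,30) = C(38,8) by symmetry.
C(38,8) = (38·37·36·35·34·33·32·31) / 8! = 1971788797440 / 40320 = 48903492.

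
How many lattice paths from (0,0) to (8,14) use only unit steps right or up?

Each path is a sequence of 22 steps with 8 rights: C(22,8) = 319770.

319770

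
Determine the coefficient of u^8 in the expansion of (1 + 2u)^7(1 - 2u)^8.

8960

Coefficient of u^8 = Σ_{j} C(7,j)·2^j·C(8,8-j)·(-2)^(8-j) for j from 0 to 7.
= 256 + (-14336) + 150528 + (-501760) + 627200 + (-301056) + 50176 + (-2048) = 8960.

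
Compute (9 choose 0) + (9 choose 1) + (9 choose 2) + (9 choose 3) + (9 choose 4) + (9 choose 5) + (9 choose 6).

466

1 + 9 + 36 + 84 + 126 + 126 + 84 = 466.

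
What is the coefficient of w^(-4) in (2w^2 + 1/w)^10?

General term: C(10,j)·(2w^2)^j·(1/w)^(10-j), with w-exponent 2j − 1(10−j) = 3j − 10.
Set 3j − 10 = -4: j = 2.
C(10,2) = 45; 2^2 = 4; 1^8 = 1.
Coefficient = 45 · 4 · 1 = 180.

180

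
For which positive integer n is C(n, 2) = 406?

n(n−1)/2 = 406 ⇒ n(n−1) = 812. Since 29·28 = 812, n = 29.

29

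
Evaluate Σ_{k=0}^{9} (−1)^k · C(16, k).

The partial alternating sum Σ_{k=0}^{9} (−1)^k C(16,k) = (−1)^9 C(15,9) = -5005.

-5005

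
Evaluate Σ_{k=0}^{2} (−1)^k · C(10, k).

36

The partial alternating sum Σ_{k=0}^{2} (−1)^k C(10,k) = (−1)^2 C(9,2) = 36.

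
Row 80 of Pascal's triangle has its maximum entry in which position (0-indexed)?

40

C(80,i) is maximized at i = 80/2 = 40.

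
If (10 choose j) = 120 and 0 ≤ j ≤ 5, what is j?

3

C(10,j) increases on 0 ≤ j ≤ 5. C(10,2) = 45 and C(10,3) = 120, so j = 3.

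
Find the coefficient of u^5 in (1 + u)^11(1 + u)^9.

15504

Coefficient of u^5 = Σ_{j} C(11,j)·C(9,5-j) for j from 0 to 5.
= 126 + 1386 + 4620 + 5940 + 2970 + 462 = 15504.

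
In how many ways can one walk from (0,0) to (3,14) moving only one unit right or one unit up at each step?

Each path is a sequence of 17 steps with 3 rights: C(17,3) = 680.

680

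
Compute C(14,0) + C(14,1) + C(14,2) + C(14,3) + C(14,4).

1 + 14 + 91 + 364 + 1001 = 1471.

1471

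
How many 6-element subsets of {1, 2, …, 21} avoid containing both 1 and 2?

50388

All 6-subsets: C(21,6) = 54264. Those containing both fixed elements: C(19,4) = 3876.
54264 − 3876 = 50388.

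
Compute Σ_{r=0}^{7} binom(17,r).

1 + 17 + 136 + 680 + 2380 + 6188 + 12376 + 19448 = 41226.

41226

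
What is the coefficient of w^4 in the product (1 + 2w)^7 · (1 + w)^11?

Coefficient of w^4 = Σ_{j} C(7,j)·2^j·C(11,4-j)·1^(4-j) for j from 0 to 4.
= 330 + 2310 + 4620 + 3080 + 560 = 10900.

10900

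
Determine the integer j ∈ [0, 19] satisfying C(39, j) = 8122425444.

C(39,j) increases on 0 ≤ j ≤ 19. C(39,12) = 3910797436 and C(39,13) = 8122425444, so j = 13.

13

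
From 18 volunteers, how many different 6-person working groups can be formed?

18564

This is C(18,6) = 18564.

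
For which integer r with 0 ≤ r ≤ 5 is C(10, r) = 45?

2

C(10,r) increases on 0 ≤ r ≤ 5. C(10,1) = 10 and C(10,2) = 45, so r = 2.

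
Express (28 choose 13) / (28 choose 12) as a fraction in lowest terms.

C(n,k+1)/C(n,k) = (n−k)/(k+1) = (28−12)/(12+1) = 16/13.

16/13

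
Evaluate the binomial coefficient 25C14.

C(25,14) = C(25,11) by symmetry.
C(25,11) = (25·24·23·22·21·20·19·18·17·16·15) / 11! = 177925144320000 / 39916800 = 4457400.

4457400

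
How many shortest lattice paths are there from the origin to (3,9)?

Each path is a sequence of 12 steps with 3 rights: C(12,3) = 220.

220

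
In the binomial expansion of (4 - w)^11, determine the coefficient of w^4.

5406720

The general term is C(11,j)·(4)^j·(-w)^(11-j); the w^4 term has j = 7.
C(11,7) = 330.
Coefficient = C(11,7) · 4^7 = 330 · 16384 = 5406720.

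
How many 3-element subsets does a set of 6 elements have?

C(6,3) = (6·5·4) / 3! = 120 / 6 = 20.

20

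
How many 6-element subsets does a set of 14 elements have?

C(14,6) = (14·13·12·11·10·9) / 6! = 2162160 / 720 = 3003.

3003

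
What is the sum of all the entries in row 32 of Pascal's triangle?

Setting x = 1 in (1+x)^32 gives Σ C(32,k) = 2^32 = 4294967296.

4294967296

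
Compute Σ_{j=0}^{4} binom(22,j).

1 + 22 + 231 + 1540 + 7315 = 9109.

9109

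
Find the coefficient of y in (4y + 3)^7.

The general term is C(7,j)·(4y)^j·(3)^(7-j); the y^1 term has j = 1.
C(7,1) = 7.
Coefficient = C(7,1) · 4^1 · 3^6 = 7 · 4 · 729 = 20412.

20412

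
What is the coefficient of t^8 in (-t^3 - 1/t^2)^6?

15

General term: C(6,j)·(-t^3)^j·(-1/t^2)^(6-j), with t-exponent 3j − 2(6−j) = 5j − 12.
Set 5j − 12 = 8: j = 4.
C(6,4) = 15; (-1)^4 = 1; (-1)^2 = 1.
Coefficient = 15 · 1 · 1 = 15.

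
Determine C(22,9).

C(22,9) = (22·21·20·19·18·17·16·15·14) / 9! = 180503769600 / 362880 = 497420.

497420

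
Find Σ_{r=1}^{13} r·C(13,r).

53248

Since r·C(13,r) = 13·C(12,r−1), the sum is 13·2^12 = 13·4096 = 53248.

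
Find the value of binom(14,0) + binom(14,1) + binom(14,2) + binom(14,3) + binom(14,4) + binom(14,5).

1 + 14 + 91 + 364 + 1001 + 2002 = 3473.

3473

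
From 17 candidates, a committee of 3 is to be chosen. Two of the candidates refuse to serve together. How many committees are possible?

All 3-subsets: C(17,3) = 680. Those containing both fixed elements: C(15,1) = 15.
680 − 15 = 665.

665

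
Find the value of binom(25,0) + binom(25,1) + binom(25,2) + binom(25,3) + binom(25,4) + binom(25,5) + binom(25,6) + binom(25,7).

1 + 25 + 300 + 2300 + 12650 + 53130 + 177100 + 480700 = 726206.

726206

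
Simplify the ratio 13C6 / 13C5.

C(n,k+1)/C(n,k) = (n−k)/(k+1) = (13−5)/(5+1) = 8/6 = 4/3.

4/3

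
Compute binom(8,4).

C(8,4) = (8·7·6·5) / 4! = 1680 / 24 = 70.

70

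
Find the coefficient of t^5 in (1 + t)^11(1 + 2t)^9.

93330

Coefficient of t^5 = Σ_{j} C(11,j)·1^j·C(9,5-j)·2^(5-j) for j from 0 to 5.
= 4032 + 22176 + 36960 + 23760 + 5940 + 462 = 93330.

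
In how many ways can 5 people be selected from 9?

This is C(9,5) = 126.

126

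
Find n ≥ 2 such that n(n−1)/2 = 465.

31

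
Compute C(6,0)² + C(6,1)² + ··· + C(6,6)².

By Vandermonde's identity, Σ C(6,i)² = C(12,6) = 924.

924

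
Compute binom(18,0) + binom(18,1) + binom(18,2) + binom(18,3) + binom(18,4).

1 + 18 + 153 + 816 + 3060 = 4048.

4048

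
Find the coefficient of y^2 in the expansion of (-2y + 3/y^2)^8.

General term: C(8,j)·(-2y)^j·(3/y^2)^(8-j), with y-exponent 1j − 2(8−j) = 3j − 16.
Set 3j − 16 = 2: j = 6.
C(8,6) = 28; (-2)^6 = 64; 3^2 = 9.
Coefficient = 28 · 64 · 9 = 16128.

16128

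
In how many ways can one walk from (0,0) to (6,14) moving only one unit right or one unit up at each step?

38760

Each path is a sequence of 20 steps with 6 rights: C(20,6) = 38760.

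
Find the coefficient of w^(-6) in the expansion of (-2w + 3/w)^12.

-34642080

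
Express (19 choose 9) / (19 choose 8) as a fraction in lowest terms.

11/9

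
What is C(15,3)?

C(15,3) = (15·14·13) / 3! = 2730 / 6 = 455.

455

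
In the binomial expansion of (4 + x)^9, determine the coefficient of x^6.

The general term is C(9,j)·(4)^j·(x)^(9-j); the x^6 term has j = 3.
C(9,3) = 84.
Coefficient = C(9,3) · 4^3 = 84 · 64 = 5376.

5376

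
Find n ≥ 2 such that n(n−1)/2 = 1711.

n(n−1)/2 = 1711 ⇒ n(n−1) = 3422. Since 59·58 = 3422, n = 59.

59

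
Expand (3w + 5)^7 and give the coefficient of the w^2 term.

590625

The general term is C(7,j)·(3w)^j·(5)^(7-j); the w^2 term has j = 2.
C(7,2) = 21.
Coefficient = C(7,2) · 3^2 · 5^5 = 21 · 9 · 3125 = 590625.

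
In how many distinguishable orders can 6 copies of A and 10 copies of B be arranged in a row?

Choose positions for the A's: C(16,6) = 8008.

8008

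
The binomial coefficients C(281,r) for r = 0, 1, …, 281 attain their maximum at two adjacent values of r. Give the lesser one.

140

For odd n = 281, C(281,r) peaks at r = (n−1)/2 and (n+1)/2; the lesser is 140.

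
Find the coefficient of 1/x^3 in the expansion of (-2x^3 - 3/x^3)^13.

-240185088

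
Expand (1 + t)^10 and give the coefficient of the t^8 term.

The general term is C(10,j)·(1)^j·(t)^(10-j); the t^8 term has j = 2.
C(10,2) = 45.
Coefficient = C(10,2) = 45.

45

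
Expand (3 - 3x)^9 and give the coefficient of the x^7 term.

-708588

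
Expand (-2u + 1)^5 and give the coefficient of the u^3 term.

-80

The general term is C(5,j)·(-2u)^j·(1)^(5-j); the u^3 term has j = 3.
C(5,3) = 10.
Coefficient = C(5,3) · (-2)^3 = 10 · (-8) = -80.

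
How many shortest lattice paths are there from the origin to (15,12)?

17383860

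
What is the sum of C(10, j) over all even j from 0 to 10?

512

Even-j terms of row 10 sum to 2^9 = 512.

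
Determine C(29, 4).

23751

C(29,4) = (29·28·27·26) / 4! = 570024 / 24 = 23751.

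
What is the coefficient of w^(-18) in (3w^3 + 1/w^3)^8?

General term: C(8,j)·(3w^3)^j·(1/w^3)^(8-j), with w-exponent 3j − 3(8−j) = 6j − 24.
Set 6j − 24 = -18: j = 1.
C(8,1) = 8; 3^1 = 3; 1^7 = 1.
Coefficient = 8 · 3 · 1 = 24.

24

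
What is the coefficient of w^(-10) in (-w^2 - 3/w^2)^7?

-5103

General term: C(7,j)·(-w^2)^j·(-3/w^2)^(7-j), with w-exponent 2j − 2(7−j) = 4j − 14.
Set 4j − 14 = -10: j = 1.
C(7,1) = 7; (-1)^1 = -1; (-3)^6 = 729.
Coefficient = 7 · (-1) · 729 = -5103.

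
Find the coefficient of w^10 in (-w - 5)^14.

625625

The general term is C(14,j)·(-w)^j·(-5)^(14-j); the w^10 term has j = 10.
C(14,10) = 1001.
Coefficient = C(14,10) · (-5)^4 = 1001 · 625 = 625625.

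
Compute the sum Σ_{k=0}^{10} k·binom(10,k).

5120

Since k·C(10,k) = 10·C(9,k−1), the sum is 10·2^9 = 10·512 = 5120.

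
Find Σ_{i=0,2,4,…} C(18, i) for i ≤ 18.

Even-i terms of row 18 sum to 2^17 = 131072.

131072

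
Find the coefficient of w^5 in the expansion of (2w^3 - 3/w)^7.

22680

General term: C(7,j)·(2w^3)^j·(-3/w)^(7-j), with w-exponent 3j − 1(7−j) = 4j − 7.
Set 4j − 7 = 5: j = 3.
C(7,3) = 35; 2^3 = 8; (-3)^4 = 81.
Coefficient = 35 · 8 · 81 = 22680.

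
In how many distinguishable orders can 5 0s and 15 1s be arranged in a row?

Choose positions for the 0s: C(20,5) = 15504.

15504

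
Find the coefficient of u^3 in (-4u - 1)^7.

The general term is C(7,j)·(-4u)^j·(-1)^(7-j); the u^3 term has j = 3.
C(7,3) = 35.
Coefficient = C(7,3) · (-4)^3 = 35 · (-64) = -2240.

-2240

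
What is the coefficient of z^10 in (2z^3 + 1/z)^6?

240

General term: C(6,j)·(2z^3)^j·(1/z)^(6-j), with z-exponent 3j − 1(6−j) = 4j − 6.
Set 4j − 6 = 10: j = 4.
C(6,4) = 15; 2^4 = 16; 1^2 = 1.
Coefficient = 15 · 16 · 1 = 240.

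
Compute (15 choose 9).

5005

C(15,9) = C(15,6) by symmetry.
C(15,6) = (15·14·13·12·11·10) / 6! = 3603600 / 720 = 5005.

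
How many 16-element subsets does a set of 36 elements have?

C(36,16) = (36·35·34·33·32·31·30·29·28·27·26·25·24·23·22·21) / 16! = 152901072685905223680000 / 20922789888000 = 7307872110.

7307872110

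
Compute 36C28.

30260340

C(36,28) = C(36,8) by symmetry.
C(36,8) = (36·35·34·33·32·31·30·29) / 8! = 1220096908800 / 40320 = 30260340.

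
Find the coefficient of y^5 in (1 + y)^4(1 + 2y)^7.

Coefficient of y^5 = Σ_{j} C(4,j)·1^j·C(7,5-j)·2^(5-j) for j from 0 to 4.
= 672 + 2240 + 1680 + 336 + 14 = 4942.

4942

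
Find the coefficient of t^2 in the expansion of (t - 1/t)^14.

General term: C(14,j)·(t)^j·(-1/t)^(14-j), with t-exponent 1j − 1(14−j) = 2j − 14.
Set 2j − 14 = 2: j = 8.
C(14,8) = 3003; 1^8 = 1; (-1)^6 = 1.
Coefficient = 3003 · 1 · 1 = 3003.

3003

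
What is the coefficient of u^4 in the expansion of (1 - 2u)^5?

80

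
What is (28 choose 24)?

20475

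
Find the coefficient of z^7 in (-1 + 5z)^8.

-625000

The general term is C(8,j)·(-1)^j·(5z)^(8-j); the z^7 term has j = 1.
C(8,1) = 8.
Coefficient = C(8,1) · (-1)^1 · 5^7 = 8 · (-1) · 78125 = -625000.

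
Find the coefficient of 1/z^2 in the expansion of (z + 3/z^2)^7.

945

General term: C(7,j)·(z)^j·(3/z^2)^(7-j), with z-exponent 1j − 2(7−j) = 3j − 14.
Set 3j − 14 = -2: j = 4.
C(7,4) = 35; 1^4 = 1; 3^3 = 27.
Coefficient = 35 · 1 · 27 = 945.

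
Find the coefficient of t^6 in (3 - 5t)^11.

The general term is C(11,j)·(3)^j·(-5t)^(11-j); the t^6 term has j = 5.
C(11,5) = 462.
Coefficient = C(11,5) · 3^5 · (-5)^6 = 462 · 243 · 15625 = 1754156250.

1754156250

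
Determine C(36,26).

254186856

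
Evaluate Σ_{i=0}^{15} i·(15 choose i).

Differentiating (1+x)^15 and setting x=1: Σ i·C(15,i) = 15·2^14 = 245760.

245760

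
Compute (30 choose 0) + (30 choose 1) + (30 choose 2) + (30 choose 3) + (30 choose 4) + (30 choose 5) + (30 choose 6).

1 + 30 + 435 + 4060 + 27405 + 142506 + 593775 = 768212.

768212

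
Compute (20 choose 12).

C(20,12) = C(20,8) by symmetry.
C(20,8) = (20·19·18·17·16·15·14·13) / 8! = 5079110400 / 40320 = 125970.

125970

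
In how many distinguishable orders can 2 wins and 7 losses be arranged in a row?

Choose positions for the wins: C(9,2) = 36.

36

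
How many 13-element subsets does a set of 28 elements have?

37442160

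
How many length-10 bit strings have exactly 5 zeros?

252

Choose the 5 positions: C(10,5) = 252.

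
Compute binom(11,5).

C(11,5) = (11·10·9·8·7) / 5! = 55440 / 120 = 462.

462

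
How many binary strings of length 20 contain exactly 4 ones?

4845

Choose the 4 positions: C(20,4) = 4845.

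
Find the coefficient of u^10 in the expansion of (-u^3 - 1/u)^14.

3003

General term: C(14,j)·(-u^3)^j·(-1/u)^(14-j), with u-exponent 3j − 1(14−j) = 4j − 14.
Set 4j − 14 = 10: j = 6.
C(14,6) = 3003; (-1)^6 = 1; (-1)^8 = 1.
Coefficient = 3003 · 1 · 1 = 3003.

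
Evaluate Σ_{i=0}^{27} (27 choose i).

134217728

Setting x = 1 in (1+x)^27 gives Σ C(27,i) = 2^27 = 134217728.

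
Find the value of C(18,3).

C(18,3) = (18·17·16) / 3! = 4896 / 6 = 816.

816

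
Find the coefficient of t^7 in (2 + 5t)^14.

34320000000

The general term is C(14,j)·(2)^j·(5t)^(14-j); the t^7 term has j = 7.
C(14,7) = 3432.
Coefficient = C(14,7) · 2^7 · 5^7 = 3432 · 128 · 78125 = 34320000000.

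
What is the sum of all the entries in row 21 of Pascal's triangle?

The entries of row 21 sum to 2^21 = 2097152.

2097152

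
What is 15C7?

6435

C(15,7) = (15·14·13·12·11·10·9) / 7! = 32432400 / 5040 = 6435.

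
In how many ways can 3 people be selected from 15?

455

This is C(15,3) = 455.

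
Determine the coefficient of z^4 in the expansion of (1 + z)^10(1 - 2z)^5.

90

Coefficient of z^4 = Σ_{j} C(10,j)·1^j·C(5,4-j)·(-2)^(4-j) for j from 0 to 4.
= 80 + (-800) + 1800 + (-1200) + 210 = 90.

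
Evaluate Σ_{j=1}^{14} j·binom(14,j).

Differentiating (1+x)^14 and setting x=1: Σ j·C(14,j) = 14·2^13 = 114688.

114688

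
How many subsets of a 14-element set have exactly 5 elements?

Choose the 5 positions: C(14,5) = 2002.

2002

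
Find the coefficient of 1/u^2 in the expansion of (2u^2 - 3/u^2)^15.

General term: C(15,j)·(2u^2)^j·(-3/u^2)^(15-j), with u-exponent 2j − 2(15−j) = 4j − 30.
Set 4j − 30 = -2: j = 7.
C(15,7) = 6435; 2^7 = 128; (-3)^8 = 6561.
Coefficient = 6435 · 128 · 6561 = 5404164480.

5404164480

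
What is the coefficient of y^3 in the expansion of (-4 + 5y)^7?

1120000

The general term is C(7,j)·(-4)^j·(5y)^(7-j); the y^3 term has j = 4.
C(7,4) = 35.
Coefficient = C(7,4) · (-4)^4 · 5^3 = 35 · 256 · 125 = 1120000.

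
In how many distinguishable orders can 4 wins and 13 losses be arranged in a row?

2380

Choose positions for the wins: C(17,4) = 2380.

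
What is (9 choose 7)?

36

C(9,7) = C(9,2) by symmetry.
C(9,2) = (9·8) / 2! = 72 / 2 = 36.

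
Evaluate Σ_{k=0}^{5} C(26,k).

83682

1 + 26 + 325 + 2600 + 14950 + 65780 = 83682.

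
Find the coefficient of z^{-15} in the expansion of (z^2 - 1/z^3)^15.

-5005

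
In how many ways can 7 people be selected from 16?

This is C(16,7) = 11440.

11440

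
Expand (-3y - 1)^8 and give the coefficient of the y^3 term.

1512

The general term is C(8,j)·(-3y)^j·(-1)^(8-j); the y^3 term has j = 3.
C(8,3) = 56.
Coefficient = C(8,3) · (-3)^3 · (-1)^5 = 56 · (-27) · (-1) = 1512.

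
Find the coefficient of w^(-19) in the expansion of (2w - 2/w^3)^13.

10543104

General term: C(13,j)·(2w)^j·(-2/w^3)^(13-j), with w-exponent 1j − 3(13−j) = 4j − 39.
Set 4j − 39 = -19: j = 5.
C(13,5) = 1287; 2^5 = 32; (-2)^8 = 256.
Coefficient = 1287 · 32 · 256 = 10543104.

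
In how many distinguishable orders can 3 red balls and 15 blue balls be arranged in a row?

Choose positions for the red balls: C(18,3) = 816.

816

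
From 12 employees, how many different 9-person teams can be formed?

220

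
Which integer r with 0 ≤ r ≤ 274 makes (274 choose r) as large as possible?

C(274,r) is maximized at r = 274/2 = 137.

137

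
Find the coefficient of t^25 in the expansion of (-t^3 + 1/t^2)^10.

General term: C(10,j)·(-t^3)^j·(1/t^2)^(10-j), with t-exponent 3j − 2(10−j) = 5j − 20.
Set 5j − 20 = 25: j = 9.
C(10,9) = 10; (-1)^9 = -1; 1^1 = 1.
Coefficient = 10 · (-1) · 1 = -10.

-10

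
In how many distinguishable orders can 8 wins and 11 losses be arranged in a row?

Choose positions for the wins: C(19,8) = 75582.

75582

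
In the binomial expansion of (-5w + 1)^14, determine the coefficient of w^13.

The general term is C(14,j)·(-5w)^j·(1)^(14-j); the w^13 term has j = 13.
C(14,13) = 14.
Coefficient = C(14,13) · (-5)^13 = 14 · (-1220703125) = -17089843750.

-17089843750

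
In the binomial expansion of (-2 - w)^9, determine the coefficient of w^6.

-672

The general term is C(9,j)·(-2)^j·(-w)^(9-j); the w^6 term has j = 3.
C(9,3) = 84.
Coefficient = C(9,3) · (-2)^3 = 84 · (-8) = -672.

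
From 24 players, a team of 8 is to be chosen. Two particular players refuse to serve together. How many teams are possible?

All 8-subsets: C(24,8) = 735471. Those containing both fixed elements: C(22,6) = 74613.
735471 − 74613 = 660858.

660858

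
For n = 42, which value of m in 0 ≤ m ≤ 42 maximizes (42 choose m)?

C(42,m) is maximized at m = 42/2 = 21.

21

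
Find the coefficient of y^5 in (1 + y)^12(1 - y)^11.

Coefficient of y^5 = Σ_{j} C(12,j)·1^j·C(11,5-j)·(-1)^(5-j) for j from 0 to 5.
= (-462) + 3960 + (-10890) + 12100 + (-5445) + 792 = 55.

55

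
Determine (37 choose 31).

C(37,31) = C(37,6) by symmetry.
C(37,6) = (37·36·35·34·33·32) / 6! = 1673844480 / 720 = 2324784.

2324784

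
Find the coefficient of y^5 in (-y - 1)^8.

The general term is C(8,j)·(-y)^j·(-1)^(8-j); the y^5 term has j = 5.
C(8,5) = 56.
Coefficient = C(8,5) · (-1)^5 · (-1)^3 = 56 · (-1) · (-1) = 56.

56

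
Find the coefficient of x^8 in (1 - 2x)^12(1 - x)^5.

1519760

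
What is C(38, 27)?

C(38,27) = C(38,11) by symmetry.
C(38,11) = (38·37·36·35·34·33·32·31·30·29·28) / 11! = 48032775105638400 / 39916800 = 1203322288.

1203322288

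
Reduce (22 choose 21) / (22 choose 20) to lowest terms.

C(n,k+1)/C(n,k) = (n−k)/(k+1) = (22−20)/(20+1) = 2/21.

2/21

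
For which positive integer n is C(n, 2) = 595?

35

n(n−1)/2 = 595 ⇒ n(n−1) = 1190. Since 35·34 = 1190, n = 35.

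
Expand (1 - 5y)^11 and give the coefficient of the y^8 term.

64453125

The general term is C(11,j)·(1)^j·(-5y)^(11-j); the y^8 term has j = 3.
C(11,3) = 165.
Coefficient = C(11,3) · (-5)^8 = 165 · 390625 = 64453125.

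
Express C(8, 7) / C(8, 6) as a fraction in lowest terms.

2/7

C(n,k+1)/C(n,k) = (n−k)/(k+1) = (8−6)/(6+1) = 2/7.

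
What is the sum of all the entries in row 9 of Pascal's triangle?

512

The entries of row 9 sum to 2^9 = 512.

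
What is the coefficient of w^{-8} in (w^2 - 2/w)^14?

General term: C(14,j)·(w^2)^j·(-2/w)^(14-j), with w-exponent 2j − 1(14−j) = 3j − 14.
Set 3j − 14 = -8: j = 2.
C(14,2) = 91; 1^2 = 1; (-2)^12 = 4096.
Coefficient = 91 · 1 · 4096 = 372736.

372736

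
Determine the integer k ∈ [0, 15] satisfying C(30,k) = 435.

C(30,k) increases on 0 ≤ k ≤ 15. C(30,1) = 30 and C(30,2) = 435, so k = 2.

2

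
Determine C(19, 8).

75582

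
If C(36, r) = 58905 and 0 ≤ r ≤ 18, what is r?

C(36,r) increases on 0 ≤ r ≤ 18. C(36,3) = 7140 and C(36,4) = 58905, so r = 4.

4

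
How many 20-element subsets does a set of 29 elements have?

10015005

C(29,20) = C(29,9) by symmetry.
C(29,9) = (29·28·27·26·25·24·23·22·21) / 9! = 3634245014400 / 362880 = 10015005.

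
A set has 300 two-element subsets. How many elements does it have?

25

n(n−1)/2 = 300 ⇒ n(n−1) = 600. Since 25·24 = 600, n = 25.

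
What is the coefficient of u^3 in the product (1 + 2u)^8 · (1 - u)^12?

Coefficient of u^3 = Σ_{j} C(8,j)·2^j·C(12,3-j)·(-1)^(3-j) for j from 0 to 3.
= (-220) + 1056 + (-1344) + 448 = -60.

-60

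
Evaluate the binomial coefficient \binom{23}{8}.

490314

C(23,8) = (23·22·21·20·19·18·17·16) / 8! = 19769460480 / 40320 = 490314.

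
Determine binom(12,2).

66

C(12,2) = (12·11) / 2! = 132 / 2 = 66.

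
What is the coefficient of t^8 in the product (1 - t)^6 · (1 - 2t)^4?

Coefficient of t^8 = Σ_{j} C(6,j)·(-1)^j·C(4,8-j)·(-2)^(8-j) for j from 4 to 6.
= 240 + 192 + 24 = 456.

456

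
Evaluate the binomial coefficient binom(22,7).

170544

C(22,7) = (22·21·20·19·18·17·16) / 7! = 859541760 / 5040 = 170544.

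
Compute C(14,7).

3432

C(14,7) = (14·13·12·11·10·9·8) / 7! = 17297280 / 5040 = 3432.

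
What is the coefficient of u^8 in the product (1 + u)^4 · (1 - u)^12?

198

Coefficient of u^8 = Σ_{j} C(4,j)·1^j·C(12,8-j)·(-1)^(8-j) for j from 0 to 4.
= 495 + (-3168) + 5544 + (-3168) + 495 = 198.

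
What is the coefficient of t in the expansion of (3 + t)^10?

The general term is C(10,j)·(3)^j·(t)^(10-j); the t^1 term has j = 9.
C(10,9) = 10.
Coefficient = C(10,9) · 3^9 = 10 · 19683 = 196830.

196830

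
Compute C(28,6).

376740

C(28,6) = (28·27·26·25·24·23) / 6! = 271252800 / 720 = 376740.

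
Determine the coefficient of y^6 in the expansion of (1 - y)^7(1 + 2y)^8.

Coefficient of y^6 = Σ_{j} C(7,j)·(-1)^j·C(8,6-j)·2^(6-j) for j from 0 to 6.
= 1792 + (-12544) + 23520 + (-15680) + 3920 + (-336) + 7 = 679.

679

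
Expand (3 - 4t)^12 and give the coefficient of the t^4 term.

The general term is C(12,j)·(3)^j·(-4t)^(12-j); the t^4 term has j = 8.
C(12,8) = 495.
Coefficient = C(12,8) · 3^8 · (-4)^4 = 495 · 6561 · 256 = 831409920.

831409920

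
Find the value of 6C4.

15

C(6,4) = C(6,2) by symmetry.
C(6,2) = (6·5) / 2! = 30 / 2 = 15.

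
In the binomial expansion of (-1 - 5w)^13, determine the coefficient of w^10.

-2792968750

The general term is C(13,j)·(-1)^j·(-5w)^(13-j); the w^10 term has j = 3.
C(13,3) = 286.
Coefficient = C(13,3) · (-1)^3 · (-5)^10 = 286 · (-1) · 9765625 = -2792968750.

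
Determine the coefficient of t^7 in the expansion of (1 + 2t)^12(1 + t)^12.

5329368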